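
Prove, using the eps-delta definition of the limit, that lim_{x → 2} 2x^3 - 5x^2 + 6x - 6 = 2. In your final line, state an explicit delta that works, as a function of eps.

Let eps > 0. We want delta > 0 such that 0 < |x − 2| < delta implies |(2x^3 - 5x^2 + 6x - 6) − 2| < eps.
(2x^3 - 5x^2 + 6x - 6) − 2 = 2x^3 - 5x^2 + 6x - 8 = (x − 2)(2x^2 - x + 4).
So |(2x^3 - 5x^2 + 6x - 6) − 2| = |x − 2|·|2x^2 - x + 4|.
Assume first that |x − 2| < 2, so |x| < 4. Then |2x^2 - x + 4| ≤ 2·4^2 + 4 + 4 = 40.
Hence |(2x^3 - 5x^2 + 6x - 6) − 2| ≤ 40|x − 2| < eps provided |x − 2| < eps/40.
Take delta = min(2, eps/40). Then 0 < |x − 2| < delta gives both |x − 2| < 2 and |x − 2| < eps/40, so |(2x^3 - 5x^2 + 6x - 6) − 2| < eps.

delta = min(2, eps/40)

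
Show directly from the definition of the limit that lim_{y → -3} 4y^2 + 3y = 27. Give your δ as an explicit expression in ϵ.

Fix ϵ > 0. We want δ > 0 such that 0 < |y + 3| < δ implies |(4y^2 + 3y) − 27| < ϵ.
(4y^2 + 3y) − 27 = 4y^2 + 3y - 27 = (y + 3)(4y - 9).
So |(4y^2 + 3y) − 27| = |y + 3|·|4y - 9|.
Require δ ≤ 1. Then |y + 3| < 1 gives |y| < 4, and by the triangle inequality |4y - 9| ≤ 4·4 + 9 = 25.
Hence |(4y^2 + 3y) − 27| ≤ 25|y + 3| < ϵ provided |y + 3| < ϵ/25.
Take δ = min(1, ϵ/25). Then 0 < |y + 3| < δ gives both |y + 3| < 1 and |y + 3| < ϵ/25, so |(4y^2 + 3y) − 27| < ϵ.

δ = min(1, ϵ/25)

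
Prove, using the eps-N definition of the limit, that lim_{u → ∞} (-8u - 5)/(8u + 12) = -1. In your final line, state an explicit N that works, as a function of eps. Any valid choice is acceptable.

N = (7/8)/eps

Fix eps > 0. We seek N > 0 such that u > N implies |(-8u - 5)/(8u + 12) + 1| < eps.
(-8u - 5)/(8u + 12) + 1 = (8(-8u - 5) − (-8)(8u + 12)) / (8(8u + 12)) = 56/(8(8u + 12)).
For u > 0 we have 8u + 12 > 8u, so |(-8u - 5)/(8u + 12) + 1| = 56/(8(8u + 12)) < 56/(8·8u) = (7/8)/u.
Thus |(-8u - 5)/(8u + 12) + 1| < eps whenever u > (7/8)/eps.
Take N = (7/8)/eps. If u > N then |(-8u - 5)/(8u + 12) + 1| < (7/8)/u < eps.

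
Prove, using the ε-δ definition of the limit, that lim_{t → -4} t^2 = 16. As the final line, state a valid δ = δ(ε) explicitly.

Let ε > 0 be given. We seek δ > 0 with 0 < |t + 4| < δ ⇒ |t^2 − 16| < ε.
Factor: t^2 − 16 = (t + 4)(t - 4), so |t^2 − 16| = |t + 4|·|t - 4|.
Impose δ ≤ 2 so that |t| < 6; then |t - 4| ≤ 10.
Hence |t^2 − 16| ≤ 10|t + 4|, which is < ε once |t + 4| < ε/10.
Take δ = min(2, ε/10). If 0 < |t + 4| < δ then both bounds hold and |t^2 − 16| ≤ 10|t + 4| < 10·(ε/10) = ε.

δ = min(2, ε/10)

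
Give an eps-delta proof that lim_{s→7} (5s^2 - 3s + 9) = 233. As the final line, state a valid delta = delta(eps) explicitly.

Let eps > 0. We want delta > 0 such that 0 < |s − 7| < delta implies |(5s^2 - 3s + 9) − 233| < eps.
(5s^2 - 3s + 9) − 233 = 5s^2 - 3s - 224 = (s − 7)(5s + 32).
So |(5s^2 - 3s + 9) − 233| = |s − 7|·|5s + 32|.
Assume first that |s − 7| < 1, so |s| < 8. Then |5s + 32| ≤ 5·8 + 32 = 72.
Hence |(5s^2 - 3s + 9) − 233| ≤ 72|s − 7| < eps provided |s − 7| < eps/72.
Choosing delta = min(1, eps/72) ensures both conditions, hence |(5s^2 - 3s + 9) − 233| < eps.

delta = min(1, eps/72)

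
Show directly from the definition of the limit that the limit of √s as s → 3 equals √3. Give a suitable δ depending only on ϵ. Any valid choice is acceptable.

δ = min(3, √3·ϵ)

Let ϵ > 0. We want δ > 0 such that 0 < |s − 3| < δ implies |√s − √3| < ϵ.
Rationalise: √s − √3 = (s − 3)/(√s + √3), so |√s − √3| = |s − 3|/(√s + √3).
Restrict δ ≤ 3 so that |s − 3| < 3 forces s > 0, and then √s + √3 > √3.
Hence |√s − √3| < |s − 3|/√3, which is < ϵ once |s − 3| < √3·ϵ.
Take δ = min(3, √3·ϵ). If 0 < |s − 3| < δ then s > 0 and |√s − √3| < |s − 3|/√3 < ϵ.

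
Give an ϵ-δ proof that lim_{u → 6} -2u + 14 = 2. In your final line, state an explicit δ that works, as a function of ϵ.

δ = ϵ/2

Let ϵ > 0 be given. We need δ > 0 so that 0 < |u − 6| < δ implies |(-2u + 14) − 2| < ϵ.
Since (-2u + 14) − 2 = -2(u − 6), we have |(-2u + 14) − 2| = 2|u − 6|.
Thus it suffices that |u − 6| < ϵ/2.
Choosing δ = ϵ/2 gives |(-2u + 14) − 2| = 2|u − 6| < ϵ whenever |u − 6| < δ.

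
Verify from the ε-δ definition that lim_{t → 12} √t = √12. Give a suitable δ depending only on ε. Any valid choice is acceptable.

Let ε > 0. We want δ > 0 such that 0 < |t − 12| < δ implies |√t − √12| < ε.
Multiplying by the conjugate, |√t − √12| = |t − 12|/(√t + √12).
Restrict δ ≤ 12 so that |t − 12| < 12 forces t > 0, and then √t + √12 > √12.
Hence |√t − √12| < |t − 12|/√12, which is < ε once |t − 12| < √12·ε.
Take δ = min(12, √12·ε). If 0 < |t − 12| < δ then t > 0 and |√t − √12| < |t − 12|/√12 < ε.

δ = min(12, √12·ε)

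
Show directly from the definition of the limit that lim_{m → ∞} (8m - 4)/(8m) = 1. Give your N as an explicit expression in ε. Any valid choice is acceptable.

Fix ε > 0. For m ≥ 1, |(8m - 4)/(8m) − 1| = |-32|/(8(8m)) = 32/(8(8m)).
Since 8m ≥ 8m for m ≥ 1, this is ≤ 32/(8·8m) = (1/2)/m.
So |(8m - 4)/(8m) − 1| < ε whenever m > (1/2)/ε.
Take N = (1/2)/ε. If m > N then |(8m - 4)/(8m) − 1| ≤ (1/2)/m < ε.

N = (1/2)/ε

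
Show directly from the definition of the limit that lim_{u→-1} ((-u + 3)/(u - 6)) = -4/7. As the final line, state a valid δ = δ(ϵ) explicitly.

Let ϵ > 0. We want δ > 0 with 0 < |u + 1| < δ ⇒ |(-u + 3)/(u - 6) + 4/7| < ϵ.
Combining over a common denominator, (-u + 3)/(u - 6) + 4/7 = [(-u + 3)·(-7) − 4·(u - 6)] / [(-7)·(u - 6)] = 3(u + 1) / ((-7)(u - 6)).
So |(-u + 3)/(u - 6) + 4/7| = 3|u + 1| / (7·|u − 6|).
Require δ ≤ 7/2, so |u − 6| ≥ |-7| − |u + 1| > 7 − 7/2 = 7/2.
Hence |(-u + 3)/(u - 6) + 4/7| < 3|u + 1|/(7·(7/2)) = (6/49)|u + 1|, which is < ϵ once |u + 1| < (49/6)ϵ.
Take δ = min(7/2, (49/6)ϵ). Then 0 < |u + 1| < δ forces both bounds, so |(-u + 3)/(u - 6) + 4/7| < ϵ.

δ = min(7/2, (49/6)ϵ)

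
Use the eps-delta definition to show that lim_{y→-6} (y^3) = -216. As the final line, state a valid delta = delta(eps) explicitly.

Let eps > 0. We seek delta > 0 with 0 < |y + 6| < delta ⇒ |y^3 + 216| < eps.
Factor: y^3 + 216 = (y + 6)(y^2 - 6y + 36), so |y^3 + 216| = |y + 6|·|y^2 - 6y + 36|.
Restrict delta ≤ 1. Then |y + 6| < 1 gives |y| < 7, so by the triangle inequality |y^2 - 6y + 36| ≤ 7^2 + 6·7 + 36 = 127.
Hence |y^3 + 216| ≤ 127|y + 6|, which is < eps once |y + 6| < eps/127.
Take delta = min(1, eps/127). If 0 < |y + 6| < delta then both bounds hold and |y^3 + 216| ≤ 127|y + 6| < 127·(eps/127) = eps.

delta = min(1, eps/127)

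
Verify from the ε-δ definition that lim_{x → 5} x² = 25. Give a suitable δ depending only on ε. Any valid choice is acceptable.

Suppose ε > 0. We seek δ > 0 with 0 < |x − 5| < δ ⇒ |x² − 25| < ε.
Factor: x² − 25 = (x − 5)(x + 5), so |x² − 25| = |x − 5|·|x + 5|.
Restrict δ ≤ 1. Then |x − 5| < 1 gives |x| < 6, so by the triangle inequality |x + 5| ≤ 6 + 5 = 11.
Hence |x² − 25| ≤ 11|x − 5|, which is < ε once |x − 5| < ε/11.
Take δ = min(1, ε/11). If 0 < |x − 5| < δ then both bounds hold and |x² − 25| ≤ 11|x − 5| < 11·(ε/11) = ε.

δ = min(1, ε/11)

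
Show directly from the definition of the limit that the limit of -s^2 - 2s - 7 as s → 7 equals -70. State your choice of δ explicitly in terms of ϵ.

δ = min(1, ϵ/17)

Fix ϵ > 0. We want δ > 0 such that 0 < |s − 7| < δ implies |(-s^2 - 2s - 7) + 70| < ϵ.
(-s^2 - 2s - 7) + 70 = -s^2 - 2s + 63 = (s − 7)(-s - 9).
So |(-s^2 - 2s - 7) + 70| = |s − 7|·|-s - 9|.
Require δ ≤ 1. Then |s − 7| < 1 gives |s| < 8, and by the triangle inequality |-s - 9| ≤ 8 + 9 = 17.
Hence |(-s^2 - 2s - 7) + 70| ≤ 17|s − 7| < ϵ provided |s − 7| < ϵ/17.
Take δ = min(1, ϵ/17). Then 0 < |s − 7| < δ gives both |s − 7| < 1 and |s − 7| < ϵ/17, so |(-s^2 - 2s - 7) + 70| < ϵ.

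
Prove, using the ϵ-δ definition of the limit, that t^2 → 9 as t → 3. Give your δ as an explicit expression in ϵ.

δ = min(2, ϵ/8)

Let ϵ > 0 be given. We seek δ > 0 with 0 < |t − 3| < δ ⇒ |t^2 − 9| < ϵ.
Factor: t^2 − 9 = (t − 3)(t + 3), so |t^2 − 9| = |t − 3|·|t + 3|.
Impose δ ≤ 2 so that |t| < 5; then |t + 3| ≤ 8.
Hence |t^2 − 9| ≤ 8|t − 3|, which is < ϵ once |t − 3| < ϵ/8.
Take δ = min(2, ϵ/8). If 0 < |t − 3| < δ then both bounds hold and |t^2 − 9| ≤ 8|t − 3| < 8·(ϵ/8) = ϵ.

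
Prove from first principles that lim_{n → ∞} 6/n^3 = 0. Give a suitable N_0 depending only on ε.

Let ε > 0 be given. For n ≥ 1, |6/n^3 − 0| = 6/n^3.
6/n^3 < ε ⇔ n^3 > 6/ε ⇔ n > (6/ε)^{1/3}.
Take N_0 = (6/ε)^{1/3}. Then n > N_0 implies 6/n^3 < ε.

N_0 = (6/ε)^{1/3}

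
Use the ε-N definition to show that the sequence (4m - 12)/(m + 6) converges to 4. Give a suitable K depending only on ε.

Suppose ε > 0. For m ≥ 1, |(4m - 12)/(m + 6) − 4| = |-36|/((m + 6)) = 36/((m + 6)).
Since m + 6 ≥ m for m ≥ 1, this is ≤ 36/(m) = 36/m.
So |(4m - 12)/(m + 6) − 4| < ε whenever m > 36/ε.
Take K = 36/ε. If m > K then |(4m - 12)/(m + 6) − 4| ≤ 36/m < ε.

K = 36/ε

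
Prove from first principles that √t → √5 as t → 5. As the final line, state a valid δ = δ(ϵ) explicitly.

Suppose ϵ > 0. We want δ > 0 such that 0 < |t − 5| < δ implies |√t − √5| < ϵ.
Rationalise: √t − √5 = (t − 5)/(√t + √5), so |√t − √5| = |t − 5|/(√t + √5).
Restrict δ ≤ 5 so that |t − 5| < 5 forces t > 0, and then √t + √5 > √5.
Hence |√t − √5| < |t − 5|/√5, which is < ϵ once |t − 5| < √5·ϵ.
Take δ = min(5, √5·ϵ). If 0 < |t − 5| < δ then t > 0 and |√t − √5| < |t − 5|/√5 < ϵ.

δ = min(5, √5·ϵ)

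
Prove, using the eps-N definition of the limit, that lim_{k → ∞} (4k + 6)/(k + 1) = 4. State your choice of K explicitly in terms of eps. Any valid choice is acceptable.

K = 2/eps

Suppose eps > 0. For k ≥ 1, |(4k + 6)/(k + 1) − 4| = |2|/((k + 1)) = 2/((k + 1)).
Since k + 1 ≥ k for k ≥ 1, this is ≤ 2/(k) = 2/k.
So |(4k + 6)/(k + 1) − 4| < eps whenever k > 2/eps.
Take K = 2/eps. If k > K then |(4k + 6)/(k + 1) − 4| ≤ 2/k < eps.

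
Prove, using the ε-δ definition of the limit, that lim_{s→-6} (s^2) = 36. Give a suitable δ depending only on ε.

Fix ε > 0. We seek δ > 0 with 0 < |s + 6| < δ ⇒ |s^2 − 36| < ε.
Factor: s^2 − 36 = (s + 6)(s - 6), so |s^2 − 36| = |s + 6|·|s - 6|.
Restrict δ ≤ 2. Then |s + 6| < 2 gives |s| < 8, so by the triangle inequality |s - 6| ≤ 8 + 6 = 14.
Hence |s^2 − 36| ≤ 14|s + 6|, which is < ε once |s + 6| < ε/14.
Take δ = min(2, ε/14). If 0 < |s + 6| < δ then both bounds hold and |s^2 − 36| ≤ 14|s + 6| < 14·(ε/14) = ε.

δ = min(2, ε/14)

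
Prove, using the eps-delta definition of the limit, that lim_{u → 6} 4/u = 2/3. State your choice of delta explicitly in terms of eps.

Suppose eps > 0. We seek delta > 0 such that 0 < |u − 6| < delta implies |4/u − (2/3)| < eps.
|4/u − (2/3)| = 4·|6 − u|/(6·|u|) = 4|u − 6|/(6|u|).
Restrict delta ≤ 3. Then |u − 6| < 3 gives |u| > 3, so 6|u| > 18.
Then |4/u − (2/3)| < 4|u − 6|/18, which is < eps when |u − 6| < (9/2)eps.
Take delta = min(3, (9/2)eps). Then 0 < |u − 6| < delta gives both |u − 6| < 3 and |u − 6| < (9/2)eps, so |4/u − (2/3)| < eps.

delta = min(3, (9/2)eps)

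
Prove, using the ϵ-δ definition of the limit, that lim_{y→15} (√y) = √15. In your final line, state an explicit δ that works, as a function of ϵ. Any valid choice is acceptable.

δ = min(15, √15·ϵ)

Suppose ϵ > 0. We want δ > 0 such that 0 < |y − 15| < δ implies |√y − √15| < ϵ.
Multiplying by the conjugate, |√y − √15| = |y − 15|/(√y + √15).
Restrict δ ≤ 15 so that |y − 15| < 15 forces y > 0, and then √y + √15 > √15.
Hence |√y − √15| < |y − 15|/√15, which is < ϵ once |y − 15| < √15·ϵ.
Take δ = min(15, √15·ϵ). If 0 < |y − 15| < δ then y > 0 and |√y − √15| < |y − 15|/√15 < ϵ.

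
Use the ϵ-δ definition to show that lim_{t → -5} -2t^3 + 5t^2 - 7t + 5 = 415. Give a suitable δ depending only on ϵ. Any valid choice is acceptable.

δ = min(1, ϵ/244)

Suppose ϵ > 0. We want δ > 0 such that 0 < |t + 5| < δ implies |(-2t^3 + 5t^2 - 7t + 5) − 415| < ϵ.
(-2t^3 + 5t^2 - 7t + 5) − 415 = -2t^3 + 5t^2 - 7t - 410 = (t + 5)(-2t^2 + 15t - 82).
So |(-2t^3 + 5t^2 - 7t + 5) − 415| = |t + 5|·|-2t^2 + 15t - 82|.
Require δ ≤ 1. Then |t + 5| < 1 gives |t| < 6, and by the triangle inequality |-2t^2 + 15t - 82| ≤ 2·6^2 + 15·6 + 82 = 244.
Hence |(-2t^3 + 5t^2 - 7t + 5) − 415| ≤ 244|t + 5| < ϵ provided |t + 5| < ϵ/244.
Take δ = min(1, ϵ/244). Then 0 < |t + 5| < δ gives both |t + 5| < 1 and |t + 5| < ϵ/244, so |(-2t^3 + 5t^2 - 7t + 5) − 415| < ϵ.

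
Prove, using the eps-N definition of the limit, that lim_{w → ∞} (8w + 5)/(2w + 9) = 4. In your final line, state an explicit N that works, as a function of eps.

N = (31/2)/eps

Suppose eps > 0. We seek N > 0 such that w > N implies |(8w + 5)/(2w + 9) − 4| < eps.
(8w + 5)/(2w + 9) − 4 = (2(8w + 5) − 8(2w + 9)) / (2(2w + 9)) = -62/(2(2w + 9)).
For w > 0 we have 2w + 9 > 2w, so |(8w + 5)/(2w + 9) − 4| = 62/(2(2w + 9)) < 62/(2·2w) = (31/2)/w.
Thus |(8w + 5)/(2w + 9) − 4| < eps whenever w > (31/2)/eps.
Take N = (31/2)/eps. If w > N then |(8w + 5)/(2w + 9) − 4| < (31/2)/w < eps.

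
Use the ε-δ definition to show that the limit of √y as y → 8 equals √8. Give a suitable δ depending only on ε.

δ = min(8, √8·ε)

Let ε > 0 be given. We want δ > 0 such that 0 < |y − 8| < δ implies |√y − √8| < ε.
Multiplying by the conjugate, |√y − √8| = |y − 8|/(√y + √8).
Restrict δ ≤ 8 so that |y − 8| < 8 forces y > 0, and then √y + √8 > √8.
Hence |√y − √8| < |y − 8|/√8, which is < ε once |y − 8| < √8·ε.
Take δ = min(8, √8·ε). If 0 < |y − 8| < δ then y > 0 and |√y − √8| < |y − 8|/√8 < ε.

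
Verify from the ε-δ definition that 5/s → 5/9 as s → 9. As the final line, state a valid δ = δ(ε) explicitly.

δ = min(9/2, (81/10)ε)

Let ε > 0 be given. We seek δ > 0 such that 0 < |s − 9| < δ implies |5/s − (5/9)| < ε.
|5/s − (5/9)| = 5·|9 − s|/(9·|s|) = 5|s − 9|/(9|s|).
Restrict δ ≤ 9/2. Then |s − 9| < 9/2 gives |s| > 9/2, so 9|s| > 81/2.
Then |5/s − (5/9)| < 5|s − 9|/(81/2), which is < ε when |s − 9| < (81/10)ε.
Take δ = min(9/2, (81/10)ε). Then 0 < |s − 9| < δ gives both |s − 9| < 9/2 and |s − 9| < (81/10)ε, so |5/s − (5/9)| < ε.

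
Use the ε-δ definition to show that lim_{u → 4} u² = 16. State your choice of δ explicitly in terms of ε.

δ = min(1, ε/9)

Let ε > 0. We seek δ > 0 with 0 < |u − 4| < δ ⇒ |u² − 16| < ε.
Factor: u² − 16 = (u − 4)(u + 4), so |u² − 16| = |u − 4|·|u + 4|.
Restrict δ ≤ 1. Then |u − 4| < 1 gives |u| < 5, so by the triangle inequality |u + 4| ≤ 5 + 4 = 9.
Hence |u² − 16| ≤ 9|u − 4|, which is < ε once |u − 4| < ε/9.
Take δ = min(1, ε/9). If 0 < |u − 4| < δ then both bounds hold and |u² − 16| ≤ 9|u − 4| < 9·(ε/9) = ε.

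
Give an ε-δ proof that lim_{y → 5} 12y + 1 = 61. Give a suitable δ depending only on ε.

δ = ε/12

Fix ε > 0. We need δ > 0 so that 0 < |y − 5| < δ implies |(12y + 1) − 61| < ε.
Since (12y + 1) − 61 = 12(y − 5), we have |(12y + 1) − 61| = 12|y − 5|.
Thus it suffices that |y − 5| < ε/12.
Take δ = ε/12. If 0 < |y − 5| < δ then |(12y + 1) − 61| = 12|y − 5| < 12·(ε/12) = ε.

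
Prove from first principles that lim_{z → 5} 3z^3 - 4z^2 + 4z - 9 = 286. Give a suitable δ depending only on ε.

Let ε > 0 be given. We want δ > 0 such that 0 < |z − 5| < δ implies |(3z^3 - 4z^2 + 4z - 9) − 286| < ε.
(3z^3 - 4z^2 + 4z - 9) − 286 = 3z^3 - 4z^2 + 4z - 295 = (z − 5)(3z^2 + 11z + 59).
So |(3z^3 - 4z^2 + 4z - 9) − 286| = |z − 5|·|3z^2 + 11z + 59|.
Require δ ≤ 2. Then |z − 5| < 2 gives |z| < 7, and by the triangle inequality |3z^2 + 11z + 59| ≤ 3·7^2 + 11·7 + 59 = 283.
Hence |(3z^3 - 4z^2 + 4z - 9) − 286| ≤ 283|z − 5| < ε provided |z − 5| < ε/283.
Take δ = min(2, ε/283). Then 0 < |z − 5| < δ gives both |z − 5| < 2 and |z − 5| < ε/283, so |(3z^3 - 4z^2 + 4z - 9) − 286| < ε.

δ = min(2, ε/283)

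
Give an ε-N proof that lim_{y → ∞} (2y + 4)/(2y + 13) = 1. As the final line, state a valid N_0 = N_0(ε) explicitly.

Fix ε > 0. We seek N_0 > 0 such that y > N_0 implies |(2y + 4)/(2y + 13) − 1| < ε.
(2y + 4)/(2y + 13) − 1 = (2(2y + 4) − 2(2y + 13)) / (2(2y + 13)) = -18/(2(2y + 13)).
For y > 0 we have 2y + 13 > 2y, so |(2y + 4)/(2y + 13) − 1| = 18/(2(2y + 13)) < 18/(2·2y) = (9/2)/y.
Thus |(2y + 4)/(2y + 13) − 1| < ε whenever y > (9/2)/ε.
Take N_0 = (9/2)/ε. If y > N_0 then |(2y + 4)/(2y + 13) − 1| < (9/2)/y < ε.

N_0 = (9/2)/ε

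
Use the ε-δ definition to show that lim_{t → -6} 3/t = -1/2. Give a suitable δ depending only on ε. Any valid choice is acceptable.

Let ε > 0 be given. We seek δ > 0 such that 0 < |t + 6| < δ implies |3/t + 1/2| < ε.
|3/t + 1/2| = 3·|-6 − t|/(6·|t|) = 3|t + 6|/(6|t|).
Restrict δ ≤ 3. Then |t + 6| < 3 gives |t| > 3, so 6|t| > 18.
Then |3/t + 1/2| < 3|t + 6|/18, which is < ε when |t + 6| < 6ε.
Take δ = min(3, 6ε). Then 0 < |t + 6| < δ gives both |t + 6| < 3 and |t + 6| < 6ε, so |3/t + 1/2| < ε.

δ = min(3, 6ε)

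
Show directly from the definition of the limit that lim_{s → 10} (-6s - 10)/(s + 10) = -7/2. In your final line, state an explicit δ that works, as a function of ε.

Fix ε > 0. We want δ > 0 with 0 < |s − 10| < δ ⇒ |(-6s - 10)/(s + 10) + 7/2| < ε.
Combining over a common denominator, (-6s - 10)/(s + 10) + 7/2 = [(-6s - 10)·20 − (-70)·(s + 10)] / [20·(s + 10)] = -50(s − 10) / (20(s + 10)).
So |(-6s - 10)/(s + 10) + 7/2| = 50|s − 10| / (20·|s + 10|).
Restrict δ ≤ 10. Then |s − 10| < 10 gives |s + 10| = |(s − 10) + 20| ≥ 20 − 10 = 10.
Hence |(-6s - 10)/(s + 10) + 7/2| < 50|s − 10|/(20·10) = (1/4)|s − 10|, which is < ε once |s − 10| < 4ε.
Take δ = min(10, 4ε). Then 0 < |s − 10| < δ forces both bounds, so |(-6s - 10)/(s + 10) + 7/2| < ε.

δ = min(10, 4ε)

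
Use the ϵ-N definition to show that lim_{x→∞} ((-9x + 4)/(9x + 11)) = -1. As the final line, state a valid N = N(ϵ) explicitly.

Let ϵ > 0 be given. We seek N > 0 such that x > N implies |(-9x + 4)/(9x + 11) + 1| < ϵ.
(-9x + 4)/(9x + 11) + 1 = (9(-9x + 4) − (-9)(9x + 11)) / (9(9x + 11)) = 135/(9(9x + 11)).
For x > 0 we have 9x + 11 > 9x, so |(-9x + 4)/(9x + 11) + 1| = 135/(9(9x + 11)) < 135/(9·9x) = (5/3)/x.
Thus |(-9x + 4)/(9x + 11) + 1| < ϵ whenever x > (5/3)/ϵ.
Take N = (5/3)/ϵ. If x > N then |(-9x + 4)/(9x + 11) + 1| < (5/3)/x < ϵ.

N = (5/3)/ϵ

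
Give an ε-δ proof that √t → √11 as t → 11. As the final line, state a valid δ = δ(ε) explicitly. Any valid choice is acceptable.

Let ε > 0. We want δ > 0 such that 0 < |t − 11| < δ implies |√t − √11| < ε.
Rationalise: √t − √11 = (t − 11)/(√t + √11), so |√t − √11| = |t − 11|/(√t + √11).
Restrict δ ≤ 11 so that |t − 11| < 11 forces t > 0, and then √t + √11 > √11.
Hence |√t − √11| < |t − 11|/√11, which is < ε once |t − 11| < √11·ε.
Take δ = min(11, √11·ε). If 0 < |t − 11| < δ then t > 0 and |√t − √11| < |t − 11|/√11 < ε.

δ = min(11, √11·ε)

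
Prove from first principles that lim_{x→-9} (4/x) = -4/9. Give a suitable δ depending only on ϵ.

Let ϵ > 0 be given. We seek δ > 0 such that 0 < |x + 9| < δ implies |4/x + 4/9| < ϵ.
|4/x + 4/9| = 4·|-9 − x|/(9·|x|) = 4|x + 9|/(9|x|).
Require δ ≤ 9/2 so that |x| > 9 − 9/2 = 9/2, hence 9|x| > 81/2.
Then |4/x + 4/9| < 4|x + 9|/(81/2), which is < ϵ when |x + 9| < (81/8)ϵ.
Take δ = min(9/2, (81/8)ϵ). Then 0 < |x + 9| < δ gives both |x + 9| < 9/2 and |x + 9| < (81/8)ϵ, so |4/x + 4/9| < ϵ.

δ = min(9/2, (81/8)ϵ)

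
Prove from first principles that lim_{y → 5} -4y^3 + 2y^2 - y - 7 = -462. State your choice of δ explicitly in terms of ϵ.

Let ϵ > 0 be given. We want δ > 0 such that 0 < |y − 5| < δ implies |(-4y^3 + 2y^2 - y - 7) + 462| < ϵ.
(-4y^3 + 2y^2 - y - 7) + 462 = -4y^3 + 2y^2 - y + 455 = (y − 5)(-4y^2 - 18y - 91).
So |(-4y^3 + 2y^2 - y - 7) + 462| = |y − 5|·|-4y^2 - 18y - 91|.
Assume first that |y − 5| < 1, so |y| < 6. Then |-4y^2 - 18y - 91| ≤ 4·6^2 + 18·6 + 91 = 343.
Hence |(-4y^3 + 2y^2 - y - 7) + 462| ≤ 343|y − 5| < ϵ provided |y − 5| < ϵ/343.
Choosing δ = min(1, ϵ/343) ensures both conditions, hence |(-4y^3 + 2y^2 - y - 7) + 462| < ϵ.

δ = min(1, ϵ/343)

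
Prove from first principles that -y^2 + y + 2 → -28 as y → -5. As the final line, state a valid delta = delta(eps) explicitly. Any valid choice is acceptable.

delta = min(1, eps/12)

Suppose eps > 0. We want delta > 0 such that 0 < |y + 5| < delta implies |(-y^2 + y + 2) + 28| < eps.
(-y^2 + y + 2) + 28 = -y^2 + y + 30 = (y + 5)(-y + 6).
So |(-y^2 + y + 2) + 28| = |y + 5|·|-y + 6|.
Assume first that |y + 5| < 1, so |y| < 6. Then |-y + 6| ≤ 6 + 6 = 12.
Hence |(-y^2 + y + 2) + 28| ≤ 12|y + 5| < eps provided |y + 5| < eps/12.
Choosing delta = min(1, eps/12) ensures both conditions, hence |(-y^2 + y + 2) + 28| < eps.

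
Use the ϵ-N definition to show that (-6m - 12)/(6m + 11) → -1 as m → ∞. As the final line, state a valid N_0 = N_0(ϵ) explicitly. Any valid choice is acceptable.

Fix ϵ > 0. For m ≥ 1, |(-6m - 12)/(6m + 11) + 1| = |-6|/(6(6m + 11)) = 6/(6(6m + 11)).
Since 6m + 11 ≥ 6m for m ≥ 1, this is ≤ 6/(6·6m) = (1/6)/m.
So |(-6m - 12)/(6m + 11) + 1| < ϵ whenever m > (1/6)/ϵ.
Take N_0 = (1/6)/ϵ. If m > N_0 then |(-6m - 12)/(6m + 11) + 1| ≤ (1/6)/m < ϵ.

N_0 = (1/6)/ϵ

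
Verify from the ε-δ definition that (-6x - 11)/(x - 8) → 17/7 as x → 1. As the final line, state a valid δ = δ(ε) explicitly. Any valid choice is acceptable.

δ = min(7/2, (49/118)ε)

Let ε > 0. We want δ > 0 with 0 < |x − 1| < δ ⇒ |(-6x - 11)/(x - 8) − (17/7)| < ε.
Combining over a common denominator, (-6x - 11)/(x - 8) − (17/7) = [(-6x - 11)·(-7) − (-17)·(x - 8)] / [(-7)·(x - 8)] = 59(x − 1) / ((-7)(x - 8)).
So |(-6x - 11)/(x - 8) − (17/7)| = 59|x − 1| / (7·|x − 8|).
Require δ ≤ 7/2, so |x − 8| ≥ |-7| − |x − 1| > 7 − 7/2 = 7/2.
Hence |(-6x - 11)/(x - 8) − (17/7)| < 59|x − 1|/(7·(7/2)) = (118/49)|x − 1|, which is < ε once |x − 1| < (49/118)ε.
Take δ = min(7/2, (49/118)ε). Then 0 < |x − 1| < δ forces both bounds, so |(-6x - 11)/(x - 8) − (17/7)| < ε.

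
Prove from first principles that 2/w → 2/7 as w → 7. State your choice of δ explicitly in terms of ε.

Fix ε > 0. We seek δ > 0 such that 0 < |w − 7| < δ implies |2/w − (2/7)| < ε.
|2/w − (2/7)| = 2·|7 − w|/(7·|w|) = 2|w − 7|/(7|w|).
Restrict δ ≤ 7/2. Then |w − 7| < 7/2 gives |w| > 7/2, so 7|w| > 49/2.
Then |2/w − (2/7)| < 2|w − 7|/(49/2), which is < ε when |w − 7| < (49/4)ε.
Take δ = min(7/2, (49/4)ε). Then 0 < |w − 7| < δ gives both |w − 7| < 7/2 and |w − 7| < (49/4)ε, so |2/w − (2/7)| < ε.

δ = min(7/2, (49/4)ε)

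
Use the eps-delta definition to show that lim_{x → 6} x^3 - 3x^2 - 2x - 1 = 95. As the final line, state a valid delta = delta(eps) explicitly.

delta = min(1, eps/86)

Fix eps > 0. We want delta > 0 such that 0 < |x − 6| < delta implies |(x^3 - 3x^2 - 2x - 1) − 95| < eps.
(x^3 - 3x^2 - 2x - 1) − 95 = x^3 - 3x^2 - 2x - 96 = (x − 6)(x^2 + 3x + 16).
So |(x^3 - 3x^2 - 2x - 1) − 95| = |x − 6|·|x^2 + 3x + 16|.
Require delta ≤ 1. Then |x − 6| < 1 gives |x| < 7, and by the triangle inequality |x^2 + 3x + 16| ≤ 7^2 + 3·7 + 16 = 86.
Hence |(x^3 - 3x^2 - 2x - 1) − 95| ≤ 86|x − 6| < eps provided |x − 6| < eps/86.
Take delta = min(1, eps/86). Then 0 < |x − 6| < delta gives both |x − 6| < 1 and |x − 6| < eps/86, so |(x^3 - 3x^2 - 2x - 1) − 95| < eps.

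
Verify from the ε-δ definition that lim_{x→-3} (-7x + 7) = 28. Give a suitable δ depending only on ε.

Let ε > 0. We need δ > 0 so that 0 < |x + 3| < δ implies |(-7x + 7) − 28| < ε.
Since (-7x + 7) − 28 = -7(x + 3), we have |(-7x + 7) − 28| = 7|x + 3|.
Thus it suffices that |x + 3| < ε/7.
Choosing δ = ε/7 gives |(-7x + 7) − 28| = 7|x + 3| < ε whenever |x + 3| < δ.

δ = ε/7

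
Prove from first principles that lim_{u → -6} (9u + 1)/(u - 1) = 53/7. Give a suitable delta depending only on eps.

Let eps > 0. We want delta > 0 with 0 < |u + 6| < delta ⇒ |(9u + 1)/(u - 1) − (53/7)| < eps.
Combining over a common denominator, (9u + 1)/(u - 1) − (53/7) = [(9u + 1)·(-7) − (-53)·(u - 1)] / [(-7)·(u - 1)] = -10(u + 6) / ((-7)(u - 1)).
So |(9u + 1)/(u - 1) − (53/7)| = 10|u + 6| / (7·|u − 1|).
Require delta ≤ 7/2, so |u − 1| ≥ |-7| − |u + 6| > 7 − 7/2 = 7/2.
Hence |(9u + 1)/(u - 1) − (53/7)| < 10|u + 6|/(7·(7/2)) = (20/49)|u + 6|, which is < eps once |u + 6| < (49/20)eps.
Take delta = min(7/2, (49/20)eps). Then 0 < |u + 6| < delta forces both bounds, so |(9u + 1)/(u - 1) − (53/7)| < eps.

delta = min(7/2, (49/20)eps)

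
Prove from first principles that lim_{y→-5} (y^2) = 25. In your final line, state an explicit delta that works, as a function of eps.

Let eps > 0 be given. We seek delta > 0 with 0 < |y + 5| < delta ⇒ |y^2 − 25| < eps.
Factor: y^2 − 25 = (y + 5)(y - 5), so |y^2 − 25| = |y + 5|·|y - 5|.
Impose delta ≤ 1 so that |y| < 6; then |y - 5| ≤ 11.
Hence |y^2 − 25| ≤ 11|y + 5|, which is < eps once |y + 5| < eps/11.
Take delta = min(1, eps/11). If 0 < |y + 5| < delta then both bounds hold and |y^2 − 25| ≤ 11|y + 5| < 11·(eps/11) = eps.

delta = min(1, eps/11)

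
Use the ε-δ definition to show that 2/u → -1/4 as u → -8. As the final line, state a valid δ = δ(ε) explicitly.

Let ε > 0. We seek δ > 0 such that 0 < |u + 8| < δ implies |2/u + 1/4| < ε.
|2/u + 1/4| = 2·|-8 − u|/(8·|u|) = 2|u + 8|/(8|u|).
Require δ ≤ 4 so that |u| > 8 − 4 = 4, hence 8|u| > 32.
Then |2/u + 1/4| < 2|u + 8|/32, which is < ε when |u + 8| < 16ε.
Take δ = min(4, 16ε). Then 0 < |u + 8| < δ gives both |u + 8| < 4 and |u + 8| < 16ε, so |2/u + 1/4| < ε.

δ = min(4, 16ε)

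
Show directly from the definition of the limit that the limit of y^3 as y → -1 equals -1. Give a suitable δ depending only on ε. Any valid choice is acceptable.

δ = min(1, ε/7)

Let ε > 0 be given. We seek δ > 0 with 0 < |y + 1| < δ ⇒ |y^3 + 1| < ε.
Factor: y^3 + 1 = (y + 1)(y^2 - y + 1), so |y^3 + 1| = |y + 1|·|y^2 - y + 1|.
Impose δ ≤ 1 so that |y| < 2; then |y^2 - y + 1| ≤ 7.
Hence |y^3 + 1| ≤ 7|y + 1|, which is < ε once |y + 1| < ε/7.
Take δ = min(1, ε/7). If 0 < |y + 1| < δ then both bounds hold and |y^3 + 1| ≤ 7|y + 1| < 7·(ε/7) = ε.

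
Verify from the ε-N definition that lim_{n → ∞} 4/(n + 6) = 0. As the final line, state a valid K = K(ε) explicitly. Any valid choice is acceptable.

K = 4/ε

Fix ε > 0. For n ≥ 1, |4/(n + 6) − 0| = 4/(n + 6) ≤ 4/n.
We need 4/n < ε, i.e. n > 4/ε.
Take K = 4/ε. If n > K then |4/(n + 6)| ≤ 4/n < ε.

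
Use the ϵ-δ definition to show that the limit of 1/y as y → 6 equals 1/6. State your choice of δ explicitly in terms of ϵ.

δ = min(3, 18ϵ)

Let ϵ > 0 be given. We seek δ > 0 such that 0 < |y − 6| < δ implies |1/y − (1/6)| < ϵ.
|1/y − (1/6)| = |6 − y|/(6·|y|) = |y − 6|/(6|y|).
Restrict δ ≤ 3. Then |y − 6| < 3 gives |y| > 3, so 6|y| > 18.
Then |1/y − (1/6)| < |y − 6|/18, which is < ϵ when |y − 6| < 18ϵ.
Take δ = min(3, 18ϵ). Then 0 < |y − 6| < δ gives both |y − 6| < 3 and |y − 6| < 18ϵ, so |1/y − (1/6)| < ϵ.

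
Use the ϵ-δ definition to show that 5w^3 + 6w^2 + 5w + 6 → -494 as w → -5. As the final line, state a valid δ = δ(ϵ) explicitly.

δ = min(1, ϵ/394)

Let ϵ > 0 be given. We want δ > 0 such that 0 < |w + 5| < δ implies |(5w^3 + 6w^2 + 5w + 6) + 494| < ϵ.
(5w^3 + 6w^2 + 5w + 6) + 494 = 5w^3 + 6w^2 + 5w + 500 = (w + 5)(5w^2 - 19w + 100).
So |(5w^3 + 6w^2 + 5w + 6) + 494| = |w + 5|·|5w^2 - 19w + 100|.
Require δ ≤ 1. Then |w + 5| < 1 gives |w| < 6, and by the triangle inequality |5w^2 - 19w + 100| ≤ 5·6^2 + 19·6 + 100 = 394.
Hence |(5w^3 + 6w^2 + 5w + 6) + 494| ≤ 394|w + 5| < ϵ provided |w + 5| < ϵ/394.
Choosing δ = min(1, ϵ/394) ensures both conditions, hence |(5w^3 + 6w^2 + 5w + 6) + 494| < ϵ.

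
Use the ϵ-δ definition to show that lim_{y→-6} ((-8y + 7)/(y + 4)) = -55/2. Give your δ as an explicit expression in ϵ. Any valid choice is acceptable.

Suppose ϵ > 0. We want δ > 0 with 0 < |y + 6| < δ ⇒ |(-8y + 7)/(y + 4) + 55/2| < ϵ.
Combining over a common denominator, (-8y + 7)/(y + 4) + 55/2 = [(-8y + 7)·(-2) − 55·(y + 4)] / [(-2)·(y + 4)] = -39(y + 6) / ((-2)(y + 4)).
So |(-8y + 7)/(y + 4) + 55/2| = 39|y + 6| / (2·|y + 4|).
Restrict δ ≤ 1. Then |y + 6| < 1 gives |y + 4| = |(y + 6) + (-2)| ≥ 2 − 1 = 1.
Hence |(-8y + 7)/(y + 4) + 55/2| < 39|y + 6|/(2·1) = (39/2)|y + 6|, which is < ϵ once |y + 6| < (2/39)ϵ.
Take δ = min(1, (2/39)ϵ). Then 0 < |y + 6| < δ forces both bounds, so |(-8y + 7)/(y + 4) + 55/2| < ϵ.

δ = min(1, (2/39)ϵ)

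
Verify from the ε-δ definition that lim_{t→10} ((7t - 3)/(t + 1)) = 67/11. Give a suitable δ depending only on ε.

δ = min(11/2, (121/20)ε)

Suppose ε > 0. We want δ > 0 with 0 < |t − 10| < δ ⇒ |(7t - 3)/(t + 1) − (67/11)| < ε.
Combining over a common denominator, (7t - 3)/(t + 1) − (67/11) = [(7t - 3)·11 − 67·(t + 1)] / [11·(t + 1)] = 10(t − 10) / (11(t + 1)).
So |(7t - 3)/(t + 1) − (67/11)| = 10|t − 10| / (11·|t + 1|).
Restrict δ ≤ 11/2. Then |t − 10| < 11/2 gives |t + 1| = |(t − 10) + 11| ≥ 11 − 11/2 = 11/2.
Hence |(7t - 3)/(t + 1) − (67/11)| < 10|t − 10|/(11·(11/2)) = (20/121)|t − 10|, which is < ε once |t − 10| < (121/20)ε.
Take δ = min(11/2, (121/20)ε). Then 0 < |t − 10| < δ forces both bounds, so |(7t - 3)/(t + 1) − (67/11)| < ε.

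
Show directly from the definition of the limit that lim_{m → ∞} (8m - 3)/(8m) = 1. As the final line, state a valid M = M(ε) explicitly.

Suppose ε > 0. For m ≥ 1, |(8m - 3)/(8m) − 1| = |-24|/(8(8m)) = 24/(8(8m)).
Since 8m ≥ 8m for m ≥ 1, this is ≤ 24/(8·8m) = (3/8)/m.
So |(8m - 3)/(8m) − 1| < ε whenever m > (3/8)/ε.
Take M = (3/8)/ε. If m > M then |(8m - 3)/(8m) − 1| ≤ (3/8)/m < ε.

M = (3/8)/ε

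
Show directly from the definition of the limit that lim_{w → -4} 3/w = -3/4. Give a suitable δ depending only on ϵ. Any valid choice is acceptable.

Fix ϵ > 0. We seek δ > 0 such that 0 < |w + 4| < δ implies |3/w + 3/4| < ϵ.
|3/w + 3/4| = 3·|-4 − w|/(4·|w|) = 3|w + 4|/(4|w|).
Restrict δ ≤ 2. Then |w + 4| < 2 gives |w| > 2, so 4|w| > 8.
Then |3/w + 3/4| < 3|w + 4|/8, which is < ϵ when |w + 4| < (8/3)ϵ.
Take δ = min(2, (8/3)ϵ). Then 0 < |w + 4| < δ gives both |w + 4| < 2 and |w + 4| < (8/3)ϵ, so |3/w + 3/4| < ϵ.

δ = min(2, (8/3)ϵ)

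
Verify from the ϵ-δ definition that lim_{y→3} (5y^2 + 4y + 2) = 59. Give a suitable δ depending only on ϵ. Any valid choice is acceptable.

δ = min(1, ϵ/39)

Let ϵ > 0 be given. We want δ > 0 such that 0 < |y − 3| < δ implies |(5y^2 + 4y + 2) − 59| < ϵ.
(5y^2 + 4y + 2) − 59 = 5y^2 + 4y - 57 = (y − 3)(5y + 19).
So |(5y^2 + 4y + 2) − 59| = |y − 3|·|5y + 19|.
Require δ ≤ 1. Then |y − 3| < 1 gives |y| < 4, and by the triangle inequality |5y + 19| ≤ 5·4 + 19 = 39.
Hence |(5y^2 + 4y + 2) − 59| ≤ 39|y − 3| < ϵ provided |y − 3| < ϵ/39.
Take δ = min(1, ϵ/39). Then 0 < |y − 3| < δ gives both |y − 3| < 1 and |y − 3| < ϵ/39, so |(5y^2 + 4y + 2) − 59| < ϵ.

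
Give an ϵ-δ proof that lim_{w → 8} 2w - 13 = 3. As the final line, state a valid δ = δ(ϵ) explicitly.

δ = ϵ/2

Fix ϵ > 0. We need δ > 0 so that 0 < |w − 8| < δ implies |(2w - 13) − 3| < ϵ.
|(2w - 13) − 3| = |2w - 16| = 2|w − 8|.
Thus it suffices that |w − 8| < ϵ/2.
Take δ = ϵ/2. If 0 < |w − 8| < δ then |(2w - 13) − 3| = 2|w − 8| < 2·(ϵ/2) = ϵ.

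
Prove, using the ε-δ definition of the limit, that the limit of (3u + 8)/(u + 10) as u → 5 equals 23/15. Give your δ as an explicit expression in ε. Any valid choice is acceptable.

Fix ε > 0. We want δ > 0 with 0 < |u − 5| < δ ⇒ |(3u + 8)/(u + 10) − (23/15)| < ε.
Combining over a common denominator, (3u + 8)/(u + 10) − (23/15) = [(3u + 8)·15 − 23·(u + 10)] / [15·(u + 10)] = 22(u − 5) / (15(u + 10)).
So |(3u + 8)/(u + 10) − (23/15)| = 22|u − 5| / (15·|u + 10|).
Require δ ≤ 15/2, so |u + 10| ≥ |15| − |u − 5| > 15 − 15/2 = 15/2.
Hence |(3u + 8)/(u + 10) − (23/15)| < 22|u − 5|/(15·(15/2)) = (44/225)|u − 5|, which is < ε once |u − 5| < (225/44)ε.
Take δ = min(15/2, (225/44)ε). Then 0 < |u − 5| < δ forces both bounds, so |(3u + 8)/(u + 10) − (23/15)| < ε.

δ = min(15/2, (225/44)ε)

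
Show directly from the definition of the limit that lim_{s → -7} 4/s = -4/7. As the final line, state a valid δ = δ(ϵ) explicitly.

δ = min(7/2, (49/8)ϵ)

Suppose ϵ > 0. We seek δ > 0 such that 0 < |s + 7| < δ implies |4/s + 4/7| < ϵ.
|4/s + 4/7| = 4·|-7 − s|/(7·|s|) = 4|s + 7|/(7|s|).
Restrict δ ≤ 7/2. Then |s + 7| < 7/2 gives |s| > 7/2, so 7|s| > 49/2.
Then |4/s + 4/7| < 4|s + 7|/(49/2), which is < ϵ when |s + 7| < (49/8)ϵ.
Take δ = min(7/2, (49/8)ϵ). Then 0 < |s + 7| < δ gives both |s + 7| < 7/2 and |s + 7| < (49/8)ϵ, so |4/s + 4/7| < ϵ.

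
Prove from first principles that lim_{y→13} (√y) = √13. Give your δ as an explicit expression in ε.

δ = min(13, √13·ε)

Let ε > 0. We want δ > 0 such that 0 < |y − 13| < δ implies |√y − √13| < ε.
Multiplying by the conjugate, |√y − √13| = |y − 13|/(√y + √13).
Restrict δ ≤ 13 so that |y − 13| < 13 forces y > 0, and then √y + √13 > √13.
Hence |√y − √13| < |y − 13|/√13, which is < ε once |y − 13| < √13·ε.
Take δ = min(13, √13·ε). If 0 < |y − 13| < δ then y > 0 and |√y − √13| < |y − 13|/√13 < ε.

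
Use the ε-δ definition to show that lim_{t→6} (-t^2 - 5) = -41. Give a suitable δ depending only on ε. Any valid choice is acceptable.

Let ε > 0 be given. We want δ > 0 such that 0 < |t − 6| < δ implies |(-t^2 - 5) + 41| < ε.
(-t^2 - 5) + 41 = -t^2 + 36 = (t − 6)(-t - 6).
So |(-t^2 - 5) + 41| = |t − 6|·|-t - 6|.
Require δ ≤ 2. Then |t − 6| < 2 gives |t| < 8, and by the triangle inequality |-t - 6| ≤ 8 + 6 = 14.
Hence |(-t^2 - 5) + 41| ≤ 14|t − 6| < ε provided |t − 6| < ε/14.
Take δ = min(2, ε/14). Then 0 < |t − 6| < δ gives both |t − 6| < 2 and |t − 6| < ε/14, so |(-t^2 - 5) + 41| < ε.

δ = min(2, ε/14)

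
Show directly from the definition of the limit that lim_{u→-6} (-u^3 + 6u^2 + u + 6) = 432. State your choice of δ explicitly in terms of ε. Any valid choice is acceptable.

δ = min(1, ε/204)

Let ε > 0 be given. We want δ > 0 such that 0 < |u + 6| < δ implies |(-u^3 + 6u^2 + u + 6) − 432| < ε.
(-u^3 + 6u^2 + u + 6) − 432 = -u^3 + 6u^2 + u - 426 = (u + 6)(-u^2 + 12u - 71).
So |(-u^3 + 6u^2 + u + 6) − 432| = |u + 6|·|-u^2 + 12u - 71|.
Assume first that |u + 6| < 1, so |u| < 7. Then |-u^2 + 12u - 71| ≤ 7^2 + 12·7 + 71 = 204.
Hence |(-u^3 + 6u^2 + u + 6) − 432| ≤ 204|u + 6| < ε provided |u + 6| < ε/204.
Choosing δ = min(1, ε/204) ensures both conditions, hence |(-u^3 + 6u^2 + u + 6) − 432| < ε.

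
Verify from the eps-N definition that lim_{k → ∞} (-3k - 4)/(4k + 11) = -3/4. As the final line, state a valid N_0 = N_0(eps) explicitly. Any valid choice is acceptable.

Fix eps > 0. For k ≥ 1, |(-3k - 4)/(4k + 11) + 3/4| = |17|/(4(4k + 11)) = 17/(4(4k + 11)).
Since 4k + 11 ≥ 4k for k ≥ 1, this is ≤ 17/(4·4k) = (17/16)/k.
So |(-3k - 4)/(4k + 11) + 3/4| < eps whenever k > (17/16)/eps.
Take N_0 = (17/16)/eps. If k > N_0 then |(-3k - 4)/(4k + 11) + 3/4| ≤ (17/16)/k < eps.

N_0 = (17/16)/eps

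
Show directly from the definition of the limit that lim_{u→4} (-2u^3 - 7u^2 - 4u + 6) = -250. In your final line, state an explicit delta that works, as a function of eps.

delta = min(2, eps/226)

Let eps > 0 be given. We want delta > 0 such that 0 < |u − 4| < delta implies |(-2u^3 - 7u^2 - 4u + 6) + 250| < eps.
(-2u^3 - 7u^2 - 4u + 6) + 250 = -2u^3 - 7u^2 - 4u + 256 = (u − 4)(-2u^2 - 15u - 64).
So |(-2u^3 - 7u^2 - 4u + 6) + 250| = |u − 4|·|-2u^2 - 15u - 64|.
Require delta ≤ 2. Then |u − 4| < 2 gives |u| < 6, and by the triangle inequality |-2u^2 - 15u - 64| ≤ 2·6^2 + 15·6 + 64 = 226.
Hence |(-2u^3 - 7u^2 - 4u + 6) + 250| ≤ 226|u − 4| < eps provided |u − 4| < eps/226.
Take delta = min(2, eps/226). Then 0 < |u − 4| < delta gives both |u − 4| < 2 and |u − 4| < eps/226, so |(-2u^3 - 7u^2 - 4u + 6) + 250| < eps.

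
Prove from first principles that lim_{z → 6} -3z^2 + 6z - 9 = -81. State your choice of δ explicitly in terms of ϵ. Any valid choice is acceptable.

δ = min(1, ϵ/33)

Fix ϵ > 0. We want δ > 0 such that 0 < |z − 6| < δ implies |(-3z^2 + 6z - 9) + 81| < ϵ.
(-3z^2 + 6z - 9) + 81 = -3z^2 + 6z + 72 = (z − 6)(-3z - 12).
So |(-3z^2 + 6z - 9) + 81| = |z − 6|·|-3z - 12|.
Require δ ≤ 1. Then |z − 6| < 1 gives |z| < 7, and by the triangle inequality |-3z - 12| ≤ 3·7 + 12 = 33.
Hence |(-3z^2 + 6z - 9) + 81| ≤ 33|z − 6| < ϵ provided |z − 6| < ϵ/33.
Choosing δ = min(1, ϵ/33) ensures both conditions, hence |(-3z^2 + 6z - 9) + 81| < ϵ.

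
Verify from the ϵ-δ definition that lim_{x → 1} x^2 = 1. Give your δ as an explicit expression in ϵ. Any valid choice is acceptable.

δ = min(1, ϵ/3)

Let ϵ > 0 be given. We seek δ > 0 with 0 < |x − 1| < δ ⇒ |x^2 − 1| < ϵ.
Factor: x^2 − 1 = (x − 1)(x + 1), so |x^2 − 1| = |x − 1|·|x + 1|.
Impose δ ≤ 1 so that |x| < 2; then |x + 1| ≤ 3.
Hence |x^2 − 1| ≤ 3|x − 1|, which is < ϵ once |x − 1| < ϵ/3.
Take δ = min(1, ϵ/3). If 0 < |x − 1| < δ then both bounds hold and |x^2 − 1| ≤ 3|x − 1| < 3·(ϵ/3) = ϵ.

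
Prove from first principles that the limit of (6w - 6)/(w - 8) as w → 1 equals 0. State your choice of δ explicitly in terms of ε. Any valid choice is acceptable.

δ = min(7/2, (7/12)ε)

Let ε > 0 be given. We want δ > 0 with 0 < |w − 1| < δ ⇒ |(6w - 6)/(w - 8) − 0| < ε.
Combining over a common denominator, (6w - 6)/(w - 8) − 0 = [(6w - 6)·(-7) − 0·(w - 8)] / [(-7)·(w - 8)] = -42(w − 1) / ((-7)(w - 8)).
So |(6w - 6)/(w - 8) − 0| = 42|w − 1| / (7·|w − 8|).
Restrict δ ≤ 7/2. Then |w − 1| < 7/2 gives |w − 8| = |(w − 1) + (-7)| ≥ 7 − 7/2 = 7/2.
Hence |(6w - 6)/(w - 8) − 0| < 42|w − 1|/(7·(7/2)) = (12/7)|w − 1|, which is < ε once |w − 1| < (7/12)ε.
Take δ = min(7/2, (7/12)ε). Then 0 < |w − 1| < δ forces both bounds, so |(6w - 6)/(w - 8) − 0| < ε.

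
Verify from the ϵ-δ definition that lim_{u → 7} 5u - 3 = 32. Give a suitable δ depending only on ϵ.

δ = ϵ/5

Let ϵ > 0 be given. We need δ > 0 so that 0 < |u − 7| < δ implies |(5u - 3) − 32| < ϵ.
Since (5u - 3) − 32 = 5(u − 7), we have |(5u - 3) − 32| = 5|u − 7|.
So 5|u − 7| < ϵ exactly when |u − 7| < ϵ/5.
Take δ = ϵ/5. If 0 < |u − 7| < δ then |(5u - 3) − 32| = 5|u − 7| < 5·(ϵ/5) = ϵ.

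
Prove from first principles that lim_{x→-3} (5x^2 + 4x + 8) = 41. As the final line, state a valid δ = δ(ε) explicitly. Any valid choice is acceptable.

Fix ε > 0. We want δ > 0 such that 0 < |x + 3| < δ implies |(5x^2 + 4x + 8) − 41| < ε.
(5x^2 + 4x + 8) − 41 = 5x^2 + 4x - 33 = (x + 3)(5x - 11).
So |(5x^2 + 4x + 8) − 41| = |x + 3|·|5x - 11|.
Require δ ≤ 2. Then |x + 3| < 2 gives |x| < 5, and by the triangle inequality |5x - 11| ≤ 5·5 + 11 = 36.
Hence |(5x^2 + 4x + 8) − 41| ≤ 36|x + 3| < ε provided |x + 3| < ε/36.
Choosing δ = min(2, ε/36) ensures both conditions, hence |(5x^2 + 4x + 8) − 41| < ε.

δ = min(2, ε/36)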